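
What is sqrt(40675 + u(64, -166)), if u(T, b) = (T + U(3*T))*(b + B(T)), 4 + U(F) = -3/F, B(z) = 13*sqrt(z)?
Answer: 3*sqrt(262798)/8 ≈ 192.24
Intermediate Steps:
U(F) = -4 - 3/F
u(T, b) = (b + 13*sqrt(T))*(-4 + T - 1/T) (u(T, b) = (T + (-4 - 3*1/(3*T)))*(b + 13*sqrt(T)) = (T + (-4 - 1/T))*(b + 13*sqrt(T)) = (-4 + T - 1/T)*(b + 13*sqrt(T)) = (b + 13*sqrt(T))*(-4 + T - 1/T))
sqrt(40675 + u(64, -166)) = sqrt(40675 + (-52*sqrt(64) - 13/sqrt(64) - 4*(-166) + 13*64**(3/2) + 64*(-166) - 1*(-166)/64)) = sqrt(40675 + (-52*8 - 13*1/8 + 664 + 13*512 - 10624 - 1*(-166)*1/64)) = sqrt(40675 + (-416 - 13/8 + 664 + 6656 - 10624 + 83/32)) = sqrt(40675 - 119009/32) = sqrt(1182591/32) = 3*sqrt(262798)/8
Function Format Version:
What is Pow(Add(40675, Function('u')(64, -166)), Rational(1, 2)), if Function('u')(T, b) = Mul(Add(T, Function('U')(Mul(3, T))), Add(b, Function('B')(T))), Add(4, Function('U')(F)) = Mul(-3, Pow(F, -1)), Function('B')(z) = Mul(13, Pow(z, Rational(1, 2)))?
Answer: Mul(Rational(3, 8), Pow(262798, Rational(1, 2))) ≈ 192.24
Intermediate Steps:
Function('U')(F) = Add(-4, Mul(-3, Pow(F, -1)))
Function('u')(T, b) = Mul(Add(b, Mul(13, Pow(T, Rational(1, 2)))), Add(-4, T, Mul(-1, Pow(T, -1)))) (Function('u')(T, b) = Mul(Add(T, Add(-4, Mul(-3, Pow(Mul(3, T), -1)))), Add(b, Mul(13, Pow(T, Rational(1, 2))))) = Mul(Add(T, Add(-4, Mul(-3, Mul(Rational(1, 3), Pow(T, -1))))), Add(b, Mul(13, Pow(T, Rational(1, 2))))) = Mul(Add(T, Add(-4, Mul(-1, Pow(T, -1)))), Add(b, Mul(13, Pow(T, Rational(1, 2))))) = Mul(Add(-4, T, Mul(-1, Pow(T, -1))), Add(b, Mul(13, Pow(T, Rational(1, 2))))) = Mul(Add(b, Mul(13, Pow(T, Rational(1, 2)))), Add(-4, T, Mul(-1, Pow(T, -1)))))
Pow(Add(40675, Function('u')(64, -166)), Rational(1, 2)) = Pow(Add(40675, Add(Mul(-52, Pow(64, Rational(1, 2))), Mul(-13, Pow(64, Rational(-1, 2))), Mul(-4, -166), Mul(13, Pow(64, Rational(3, 2))), Mul(64, -166), Mul(-1, -166, Pow(64, -1)))), Rational(1, 2)) = Pow(Add(40675, Add(Mul(-52, 8), Mul(-13, Rational(1, 8)), 664, Mul(13, 512), -10624, Mul(-1, -166, Rational(1, 64)))), Rational(1, 2)) = Pow(Add(40675, Add(-416, Rational(-13, 8), 664, 6656, -10624, Rational(83, 32))), Rational(1, 2)) = Pow(Add(40675, Rational(-119009, 32)), Rational(1, 2)) = Pow(Rational(1182591, 32), Rational(1, 2)) = Mul(Rational(3, 8), Pow(262798, Rational(1, 2)))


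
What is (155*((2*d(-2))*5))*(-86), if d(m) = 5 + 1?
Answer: -799800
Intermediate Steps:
d(m) = 6
(155*((2*d(-2))*5))*(-86) = (155*((2*6)*5))*(-86) = (155*(12*5))*(-86) = (155*60)*(-86) = 9300*(-86) = -799800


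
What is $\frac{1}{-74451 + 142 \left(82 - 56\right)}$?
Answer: $- \frac{1}{70759} \approx -1.4132 \cdot 10^{-5}$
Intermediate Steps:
$\frac{1}{-74451 + 142 \left(82 - 56\right)} = \frac{1}{-74451 + 142 \cdot 26} = \frac{1}{-74451 + 3692} = \frac{1}{-70759} = - \frac{1}{70759}$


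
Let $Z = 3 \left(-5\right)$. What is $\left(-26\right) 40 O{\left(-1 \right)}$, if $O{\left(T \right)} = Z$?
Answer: $15600$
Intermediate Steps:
$Z = -15$
$O{\left(T \right)} = -15$
$\left(-26\right) 40 O{\left(-1 \right)} = \left(-26\right) 40 \left(-15\right) = \left(-1040\right) \left(-15\right) = 15600$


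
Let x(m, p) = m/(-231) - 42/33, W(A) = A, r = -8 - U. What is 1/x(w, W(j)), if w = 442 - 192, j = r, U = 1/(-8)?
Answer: -231/544 ≈ -0.42463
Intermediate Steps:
U = -1/8 ≈ -0.12500
r = -63/8 (r = -8 - 1*(-1/8) = -8 + 1/8 = -63/8 ≈ -7.8750)
j = -63/8 ≈ -7.8750
w = 250
x(m, p) = -14/11 - m/231 (x(m, p) = m*(-1/231) - 42*1/33 = -m/231 - 14/11 = -14/11 - m/231)
1/x(w, W(j)) = 1/(-14/11 - 1/231*250) = 1/(-14/11 - 250/231) = 1/(-544/231) = -231/544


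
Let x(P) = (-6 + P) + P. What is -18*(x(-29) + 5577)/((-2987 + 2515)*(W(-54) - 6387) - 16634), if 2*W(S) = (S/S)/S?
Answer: -1339659/40473464 ≈ -0.033100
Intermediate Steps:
x(P) = -6 + 2*P
W(S) = 1/(2*S) (W(S) = ((S/S)/S)/2 = (1/S)/2 = 1/(2*S))
-18*(x(-29) + 5577)/((-2987 + 2515)*(W(-54) - 6387) - 16634) = -18*((-6 + 2*(-29)) + 5577)/((-2987 + 2515)*((½)/(-54) - 6387) - 16634) = -18*((-6 - 58) + 5577)/(-472*((½)*(-1/54) - 6387) - 16634) = -18*(-64 + 5577)/(-472*(-1/108 - 6387) - 16634) = -99234/(-472*(-689797/108) - 16634) = -99234/(81396046/27 - 16634) = -99234/80946928/27 = -99234*27/80946928 = -18*148851/80946928 = -1339659/40473464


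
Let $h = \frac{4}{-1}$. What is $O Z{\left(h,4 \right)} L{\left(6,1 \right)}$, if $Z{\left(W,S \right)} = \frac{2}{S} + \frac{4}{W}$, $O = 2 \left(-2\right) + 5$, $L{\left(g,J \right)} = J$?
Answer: $- \frac{1}{2} \approx -0.5$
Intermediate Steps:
$O = 1$ ($O = -4 + 5 = 1$)
$h = -4$ ($h = 4 \left(-1\right) = -4$)
$O Z{\left(h,4 \right)} L{\left(6,1 \right)} = 1 \left(\frac{2}{4} + \frac{4}{-4}\right) 1 = 1 \left(2 \cdot \frac{1}{4} + 4 \left(- \frac{1}{4}\right)\right) 1 = 1 \left(\frac{1}{2} - 1\right) 1 = 1 \left(- \frac{1}{2}\right) 1 = \left(- \frac{1}{2}\right) 1 = - \frac{1}{2}$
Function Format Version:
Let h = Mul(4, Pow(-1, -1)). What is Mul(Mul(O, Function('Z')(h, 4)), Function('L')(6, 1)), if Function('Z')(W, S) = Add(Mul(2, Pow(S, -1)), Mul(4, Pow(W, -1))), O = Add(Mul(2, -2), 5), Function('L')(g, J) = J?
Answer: Rational(-1, 2) ≈ -0.50000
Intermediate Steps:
O = 1 (O = Add(-4, 5) = 1)
h = -4 (h = Mul(4, -1) = -4)
Mul(Mul(O, Function('Z')(h, 4)), Function('L')(6, 1)) = Mul(Mul(1, Add(Mul(2, Pow(4, -1)), Mul(4, Pow(-4, -1)))), 1) = Mul(Mul(1, Add(Mul(2, Rational(1, 4)), Mul(4, Rational(-1, 4)))), 1) = Mul(Mul(1, Add(Rational(1, 2), -1)), 1) = Mul(Mul(1, Rational(-1, 2)), 1) = Mul(Rational(-1, 2), 1) = Rational(-1, 2)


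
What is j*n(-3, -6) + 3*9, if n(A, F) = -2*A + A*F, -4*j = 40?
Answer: -213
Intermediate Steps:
j = -10 (j = -1/4*40 = -10)
j*n(-3, -6) + 3*9 = -(-30)*(-2 - 6) + 3*9 = -(-30)*(-8) + 27 = -10*24 + 27 = -240 + 27 = -213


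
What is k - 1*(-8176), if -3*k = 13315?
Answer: 11213/3 ≈ 3737.7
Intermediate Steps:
k = -13315/3 (k = -1/3*13315 = -13315/3 ≈ -4438.3)
k - 1*(-8176) = -13315/3 - 1*(-8176) = -13315/3 + 8176 = 11213/3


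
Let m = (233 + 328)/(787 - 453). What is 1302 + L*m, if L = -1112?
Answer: -94482/167 ≈ -565.76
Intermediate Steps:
m = 561/334 ≈ 1.6796
1302 + L*m = 1302 - 1112*561/334 = 1302 - 311916/167 = -94482/167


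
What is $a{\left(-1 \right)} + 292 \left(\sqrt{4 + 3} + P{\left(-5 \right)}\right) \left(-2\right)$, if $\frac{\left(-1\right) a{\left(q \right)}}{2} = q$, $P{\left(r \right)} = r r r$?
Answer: $73002 - 584 \sqrt{7} \approx 71457.0$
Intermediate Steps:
$P{\left(r \right)} = r^{3}$ ($P{\left(r \right)} = r^{2} r = r^{3}$)
$a{\left(q \right)} = - 2 q$
$a{\left(-1 \right)} + 292 \left(\sqrt{4 + 3} + P{\left(-5 \right)}\right) \left(-2\right) = \left(-2\right) \left(-1\right) + 292 \left(\sqrt{4 + 3} + \left(-5\right)^{3}\right) \left(-2\right) = 2 + 292 \left(\sqrt{7} - 125\right) \left(-2\right) = 2 + 292 \left(-125 + \sqrt{7}\right) \left(-2\right) = 2 + 292 \left(250 - 2 \sqrt{7}\right) = 2 + \left(73000 - 584 \sqrt{7}\right) = 73002 - 584 \sqrt{7}$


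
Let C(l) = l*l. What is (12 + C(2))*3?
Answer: 48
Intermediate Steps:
C(l) = l²
(12 + C(2))*3 = (12 + 2²)*3 = (12 + 4)*3 = 16*3 = 48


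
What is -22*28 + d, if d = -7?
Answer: -623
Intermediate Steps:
-22*28 + d = -22*28 - 7 = -616 - 7 = -623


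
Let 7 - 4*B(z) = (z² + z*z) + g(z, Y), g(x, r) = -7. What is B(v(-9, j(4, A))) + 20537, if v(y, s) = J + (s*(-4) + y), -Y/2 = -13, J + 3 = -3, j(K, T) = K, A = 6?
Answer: 20060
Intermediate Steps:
J = -6 (J = -3 - 3 = -6)
Y = 26 (Y = -2*(-13) = 26)
v(y, s) = -6 + y - 4*s (v(y, s) = -6 + (s*(-4) + y) = -6 + (-4*s + y) = -6 + (y - 4*s) = -6 + y - 4*s)
B(z) = 7/2 - z²/2 (B(z) = 7/4 - ((z² + z*z) - 7)/4 = 7/4 - ((z² + z²) - 7)/4 = 7/4 - (2*z² - 7)/4 = 7/4 - (-7 + 2*z²)/4 = 7/4 + (7/4 - z²/2) = 7/2 - z²/2)
B(v(-9, j(4, A))) + 20537 = (7/2 - (-6 - 9 - 4*4)²/2) + 20537 = (7/2 - (-6 - 9 - 16)²/2) + 20537 = (7/2 - ½*(-31)²) + 20537 = (7/2 - ½*961) + 20537 = (7/2 - 961/2) + 20537 = -477 + 20537 = 20060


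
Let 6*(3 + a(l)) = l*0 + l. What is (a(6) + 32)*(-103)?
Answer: -3090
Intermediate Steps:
a(l) = -3 + l/6 (a(l) = -3 + (l*0 + l)/6 = -3 + (0 + l)/6 = -3 + l/6)
(a(6) + 32)*(-103) = ((-3 + (⅙)*6) + 32)*(-103) = ((-3 + 1) + 32)*(-103) = (-2 + 32)*(-103) = 30*(-103) = -3090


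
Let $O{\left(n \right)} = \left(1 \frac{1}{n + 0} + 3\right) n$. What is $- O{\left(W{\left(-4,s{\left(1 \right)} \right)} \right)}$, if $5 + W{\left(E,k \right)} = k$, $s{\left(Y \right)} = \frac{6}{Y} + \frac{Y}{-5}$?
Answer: $- \frac{17}{5} \approx -3.4$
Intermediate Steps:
$s{\left(Y \right)} = \frac{6}{Y} - \frac{Y}{5}$ ($s{\left(Y \right)} = \frac{6}{Y} + Y \left(- \frac{1}{5}\right) = \frac{6}{Y} - \frac{Y}{5}$)
$W{\left(E,k \right)} = -5 + k$
$O{\left(n \right)} = n \left(3 + \frac{1}{n}\right)$ ($O{\left(n \right)} = \left(1 \frac{1}{n} + 3\right) n = \left(\frac{1}{n} + 3\right) n = \left(3 + \frac{1}{n}\right) n = n \left(3 + \frac{1}{n}\right)$)
$- O{\left(W{\left(-4,s{\left(1 \right)} \right)} \right)} = - (1 + 3 \left(-5 + \left(\frac{6}{1} - \frac{1}{5}\right)\right)) = - (1 + 3 \left(-5 + \left(6 \cdot 1 - \frac{1}{5}\right)\right)) = - (1 + 3 \left(-5 + \left(6 - \frac{1}{5}\right)\right)) = - (1 + 3 \left(-5 + \frac{29}{5}\right)) = - (1 + 3 \cdot \frac{4}{5}) = - (1 + \frac{12}{5}) = \left(-1\right) \frac{17}{5} = - \frac{17}{5}$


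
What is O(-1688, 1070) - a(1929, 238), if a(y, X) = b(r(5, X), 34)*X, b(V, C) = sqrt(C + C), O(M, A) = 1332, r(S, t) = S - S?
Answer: 1332 - 476*sqrt(17) ≈ -630.60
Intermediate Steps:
r(S, t) = 0
b(V, C) = sqrt(2)*sqrt(C) (b(V, C) = sqrt(2*C) = sqrt(2)*sqrt(C))
a(y, X) = 2*X*sqrt(17) (a(y, X) = (sqrt(2)*sqrt(34))*X = (2*sqrt(17))*X = 2*X*sqrt(17))
O(-1688, 1070) - a(1929, 238) = 1332 - 2*238*sqrt(17) = 1332 - 476*sqrt(17)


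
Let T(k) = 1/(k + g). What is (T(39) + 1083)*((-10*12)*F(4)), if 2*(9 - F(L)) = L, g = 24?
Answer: -2729200/3 ≈ -9.0973e+5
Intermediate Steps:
F(L) = 9 - L/2
T(k) = 1/(24 + k) (T(k) = 1/(k + 24) = 1/(24 + k))
(T(39) + 1083)*((-10*12)*F(4)) = (1/(24 + 39) + 1083)*((-10*12)*(9 - ½*4)) = (1/63 + 1083)*(-120*(9 - 2)) = (1/63 + 1083)*(-120*7) = (68230/63)*(-840) = -2729200/3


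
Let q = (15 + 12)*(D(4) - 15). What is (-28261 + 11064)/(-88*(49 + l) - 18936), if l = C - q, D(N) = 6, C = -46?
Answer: 17197/40584 ≈ 0.42374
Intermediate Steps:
q = -243 (q = (15 + 12)*(6 - 15) = 27*(-9) = -243)
l = 197 (l = -46 - 1*(-243) = -46 + 243 = 197)
(-28261 + 11064)/(-88*(49 + l) - 18936) = (-28261 + 11064)/(-88*(49 + 197) - 18936) = -17197/(-88*246 - 18936) = -17197/(-21648 - 18936) = -17197/(-40584) = -17197*(-1/40584) = 17197/40584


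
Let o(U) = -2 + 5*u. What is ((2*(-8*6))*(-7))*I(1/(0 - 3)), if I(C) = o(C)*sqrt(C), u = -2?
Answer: -2688*I*sqrt(3) ≈ -4655.8*I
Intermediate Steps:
o(U) = -12 (o(U) = -2 + 5*(-2) = -2 - 10 = -12)
I(C) = -12*sqrt(C)
((2*(-8*6))*(-7))*I(1/(0 - 3)) = ((2*(-8*6))*(-7))*(-12*I*sqrt(3)/3) = ((2*(-48))*(-7))*(-12*I*sqrt(3)/3) = (-96*(-7))*(-4*I*sqrt(3)) = 672*(-4*I*sqrt(3)) = -2688*I*sqrt(3)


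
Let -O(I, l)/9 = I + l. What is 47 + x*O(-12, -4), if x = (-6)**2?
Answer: 5231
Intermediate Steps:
x = 36
O(I, l) = -9*I - 9*l (O(I, l) = -9*(I + l) = -9*I - 9*l)
47 + x*O(-12, -4) = 47 + 36*(-9*(-12) - 9*(-4)) = 47 + 36*(108 + 36) = 47 + 36*144 = 47 + 5184 = 5231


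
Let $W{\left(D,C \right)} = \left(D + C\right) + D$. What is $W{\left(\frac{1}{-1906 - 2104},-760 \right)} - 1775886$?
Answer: $- \frac{3562175231}{2005} \approx -1.7766 \cdot 10^{6}$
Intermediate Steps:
$W{\left(D,C \right)} = C + 2 D$ ($W{\left(D,C \right)} = \left(C + D\right) + D = C + 2 D$)
$W{\left(\frac{1}{-1906 - 2104},-760 \right)} - 1775886 = \left(-760 + \frac{2}{-1906 - 2104}\right) - 1775886 = \left(-760 + \frac{2}{-4010}\right) - 1775886 = \left(-760 + 2 \left(- \frac{1}{4010}\right)\right) - 1775886 = \left(-760 - \frac{1}{2005}\right) - 1775886 = - \frac{1523801}{2005} - 1775886 = - \frac{3562175231}{2005}$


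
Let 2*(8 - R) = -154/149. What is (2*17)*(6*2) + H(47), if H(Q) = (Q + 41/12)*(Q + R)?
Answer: 1433516/447 ≈ 3207.0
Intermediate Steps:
R = 1269/149 (R = 8 - (-77)/149 = 8 - 1/2*(-154/149) = 8 + 77/149 = 1269/149 ≈ 8.5168)
H(Q) = (41/12 + Q)*(1269/149 + Q) (H(Q) = (Q + 41/12)*(Q + 1269/149) = (Q + 41*(1/12))*(1269/149 + Q) = (Q + 41/12)*(1269/149 + Q) = (41/12 + Q)*(1269/149 + Q))
(2*17)*(6*2) + H(47) = (2*17)*(6*2) + (17343/596 + 47**2 + (21337/1788)*47) = 34*12 + (17343/596 + 2209 + 1002839/1788) = 408 + 1251140/447 = 1433516/447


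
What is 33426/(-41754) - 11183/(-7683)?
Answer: 35020504/53465997 ≈ 0.65501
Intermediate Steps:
33426/(-41754) - 11183/(-7683) = 33426*(-1/41754) - 11183*(-1/7683) = -5571/6959 + 11183/7683 = 35020504/53465997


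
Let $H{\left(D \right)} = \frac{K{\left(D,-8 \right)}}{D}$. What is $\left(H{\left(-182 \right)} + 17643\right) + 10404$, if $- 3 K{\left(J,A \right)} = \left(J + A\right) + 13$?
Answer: $\frac{5104495}{182} \approx 28047.0$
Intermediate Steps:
$K{\left(J,A \right)} = - \frac{13}{3} - \frac{A}{3} - \frac{J}{3}$ ($K{\left(J,A \right)} = - \frac{\left(J + A\right) + 13}{3} = - \frac{\left(A + J\right) + 13}{3} = - \frac{13 + A + J}{3} = - \frac{13}{3} - \frac{A}{3} - \frac{J}{3}$)
$H{\left(D \right)} = \frac{- \frac{5}{3} - \frac{D}{3}}{D}$ ($H{\left(D \right)} = \frac{- \frac{13}{3} - - \frac{8}{3} - \frac{D}{3}}{D} = \frac{- \frac{13}{3} + \frac{8}{3} - \frac{D}{3}}{D} = \frac{- \frac{5}{3} - \frac{D}{3}}{D}$)
$\left(H{\left(-182 \right)} + 17643\right) + 10404 = \left(\frac{-5 - -182}{3 \left(-182\right)} + 17643\right) + 10404 = \left(\frac{1}{3} \left(- \frac{1}{182}\right) \left(-5 + 182\right) + 17643\right) + 10404 = \left(\frac{1}{3} \left(- \frac{1}{182}\right) 177 + 17643\right) + 10404 = \left(- \frac{59}{182} + 17643\right) + 10404 = \frac{3210967}{182} + 10404 = \frac{5104495}{182}$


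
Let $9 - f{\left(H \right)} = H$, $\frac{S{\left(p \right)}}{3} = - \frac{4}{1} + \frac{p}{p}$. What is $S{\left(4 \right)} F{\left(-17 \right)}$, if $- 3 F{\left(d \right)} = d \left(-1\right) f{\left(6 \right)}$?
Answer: $153$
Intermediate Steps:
$S{\left(p \right)} = -9$ ($S{\left(p \right)} = 3 \left(- \frac{4}{1} + \frac{p}{p}\right) = 3 \left(\left(-4\right) 1 + 1\right) = 3 \left(-4 + 1\right) = 3 \left(-3\right) = -9$)
$f{\left(H \right)} = 9 - H$
$F{\left(d \right)} = d$ ($F{\left(d \right)} = - \frac{d \left(-1\right) \left(9 - 6\right)}{3} = - \frac{- d \left(9 - 6\right)}{3} = - \frac{- d 3}{3} = - \frac{\left(-3\right) d}{3} = d$)
$S{\left(4 \right)} F{\left(-17 \right)} = \left(-9\right) \left(-17\right) = 153$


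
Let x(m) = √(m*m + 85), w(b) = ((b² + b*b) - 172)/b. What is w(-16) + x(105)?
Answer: -85/4 + √11110 ≈ 84.154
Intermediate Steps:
w(b) = (-172 + 2*b²)/b (w(b) = ((b² + b²) - 172)/b = (2*b² - 172)/b = (-172 + 2*b²)/b)
x(m) = √(85 + m²) (x(m) = √(m² + 85) = √(85 + m²))
w(-16) + x(105) = (-172/(-16) + 2*(-16)) + √(85 + 105²) = (-172*(-1/16) - 32) + √(85 + 11025) = (43/4 - 32) + √11110 = -85/4 + √11110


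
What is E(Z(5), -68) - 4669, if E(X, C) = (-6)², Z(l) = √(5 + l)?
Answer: -4633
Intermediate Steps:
E(X, C) = 36
E(Z(5), -68) - 4669 = 36 - 4669 = -4633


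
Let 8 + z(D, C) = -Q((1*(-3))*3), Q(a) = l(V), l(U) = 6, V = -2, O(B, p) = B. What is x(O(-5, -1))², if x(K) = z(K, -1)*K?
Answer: 4900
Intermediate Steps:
Q(a) = 6
z(D, C) = -14 (z(D, C) = -8 - 1*6 = -8 - 6 = -14)
x(K) = -14*K
x(O(-5, -1))² = (-14*(-5))² = 70² = 4900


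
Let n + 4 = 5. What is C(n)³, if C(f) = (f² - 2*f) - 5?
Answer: -216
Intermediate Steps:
n = 1 (n = -4 + 5 = 1)
C(f) = -5 + f² - 2*f
C(n)³ = (-5 + 1² - 2*1)³ = (-5 + 1 - 2)³ = (-6)³ = -216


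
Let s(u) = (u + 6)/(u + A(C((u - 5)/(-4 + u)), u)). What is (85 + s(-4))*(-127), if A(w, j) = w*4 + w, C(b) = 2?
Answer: -32512/3 ≈ -10837.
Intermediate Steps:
A(w, j) = 5*w (A(w, j) = 4*w + w = 5*w)
s(u) = (6 + u)/(10 + u) (s(u) = (u + 6)/(u + 5*2) = (6 + u)/(u + 10) = (6 + u)/(10 + u))
(85 + s(-4))*(-127) = (85 + (6 - 4)/(10 - 4))*(-127) = (85 + 2/6)*(-127) = (85 + (⅙)*2)*(-127) = (85 + ⅓)*(-127) = (256/3)*(-127) = -32512/3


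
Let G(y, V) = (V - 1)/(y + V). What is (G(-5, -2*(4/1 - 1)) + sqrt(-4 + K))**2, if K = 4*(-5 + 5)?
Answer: -435/121 + 28*I/11 ≈ -3.595 + 2.5455*I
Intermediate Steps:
G(y, V) = (-1 + V)/(V + y)
K = 0 (K = 4*0 = 0)
(G(-5, -2*(4/1 - 1)) + sqrt(-4 + K))**2 = ((-1 - 2*(4/1 - 1))/(-2*(4/1 - 1) - 5) + sqrt(-4 + 0))**2 = ((-1 - 2*(4*1 - 1))/(-2*(4*1 - 1) - 5) + sqrt(-4))**2 = ((-1 - 2*(4 - 1))/(-2*(4 - 1) - 5) + 2*I)**2 = ((-1 - 2*3)/(-2*3 - 5) + 2*I)**2 = ((-1 - 6)/(-6 - 5) + 2*I)**2 = (-7/(-11) + 2*I)**2 = (-1/11*(-7) + 2*I)**2 = (7/11 + 2*I)**2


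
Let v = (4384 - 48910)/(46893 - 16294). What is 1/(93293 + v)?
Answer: 30599/2854627981 ≈ 1.0719e-5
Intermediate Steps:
v = -44526/30599 ≈ -1.4551
1/(93293 + v) = 1/(93293 - 44526/30599) = 1/(2854627981/30599) = 30599/2854627981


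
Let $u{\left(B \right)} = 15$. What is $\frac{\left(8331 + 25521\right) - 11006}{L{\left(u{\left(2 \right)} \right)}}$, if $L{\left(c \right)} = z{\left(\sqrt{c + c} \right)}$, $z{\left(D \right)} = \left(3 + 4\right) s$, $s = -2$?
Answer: $- \frac{11423}{7} \approx -1631.9$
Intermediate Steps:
$z{\left(D \right)} = -14$ ($z{\left(D \right)} = \left(3 + 4\right) \left(-2\right) = 7 \left(-2\right) = -14$)
$L{\left(c \right)} = -14$
$\frac{\left(8331 + 25521\right) - 11006}{L{\left(u{\left(2 \right)} \right)}} = \frac{\left(8331 + 25521\right) - 11006}{-14} = \left(33852 - 11006\right) \left(- \frac{1}{14}\right) = 22846 \left(- \frac{1}{14}\right) = - \frac{11423}{7}$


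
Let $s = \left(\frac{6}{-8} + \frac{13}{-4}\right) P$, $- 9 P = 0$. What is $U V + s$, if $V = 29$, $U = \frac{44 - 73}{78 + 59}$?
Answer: $- \frac{841}{137} \approx -6.1387$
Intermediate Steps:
$P = 0$ ($P = \left(- \frac{1}{9}\right) 0 = 0$)
$U = - \frac{29}{137} \approx -0.21168$
$s = 0$ ($s = \left(\frac{6}{-8} + \frac{13}{-4}\right) 0 = \left(6 \left(- \frac{1}{8}\right) + 13 \left(- \frac{1}{4}\right)\right) 0 = \left(- \frac{3}{4} - \frac{13}{4}\right) 0 = \left(-4\right) 0 = 0$)
$U V + s = \left(- \frac{29}{137}\right) 29 + 0 = - \frac{841}{137} + 0 = - \frac{841}{137}$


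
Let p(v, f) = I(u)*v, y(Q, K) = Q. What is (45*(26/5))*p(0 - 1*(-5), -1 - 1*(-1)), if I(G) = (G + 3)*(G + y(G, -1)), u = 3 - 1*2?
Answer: 9360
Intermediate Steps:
u = 1 (u = 3 - 2 = 1)
I(G) = 2*G*(3 + G) (I(G) = (G + 3)*(G + G) = (3 + G)*(2*G) = 2*G*(3 + G))
p(v, f) = 8*v (p(v, f) = (2*1*(3 + 1))*v = (2*1*4)*v = 8*v)
(45*(26/5))*p(0 - 1*(-5), -1 - 1*(-1)) = (45*(26/5))*(8*(0 - 1*(-5))) = (45*(26*(1/5)))*(8*(0 + 5)) = (45*(26/5))*(8*5) = 234*40 = 9360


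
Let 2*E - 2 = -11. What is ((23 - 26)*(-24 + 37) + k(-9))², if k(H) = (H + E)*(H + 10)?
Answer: 11025/4 ≈ 2756.3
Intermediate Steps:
E = -9/2 (E = 1 + (½)*(-11) = 1 - 11/2 = -9/2 ≈ -4.5000)
k(H) = (10 + H)*(-9/2 + H) (k(H) = (H - 9/2)*(H + 10) = (-9/2 + H)*(10 + H) = (10 + H)*(-9/2 + H))
((23 - 26)*(-24 + 37) + k(-9))² = ((23 - 26)*(-24 + 37) + (-45 + (-9)² + (11/2)*(-9)))² = (-3*13 + (-45 + 81 - 99/2))² = (-39 - 27/2)² = (-105/2)² = 11025/4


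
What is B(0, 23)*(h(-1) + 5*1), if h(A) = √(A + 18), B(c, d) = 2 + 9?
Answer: 55 + 11*√17 ≈ 100.35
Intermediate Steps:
B(c, d) = 11
h(A) = √(18 + A)
B(0, 23)*(h(-1) + 5*1) = 11*(√(18 - 1) + 5*1) = 11*(√17 + 5) = 11*(5 + √17) = 55 + 11*√17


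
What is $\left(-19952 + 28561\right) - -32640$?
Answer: $41249$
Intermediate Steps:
$\left(-19952 + 28561\right) - -32640 = 8609 + 32640 = 41249$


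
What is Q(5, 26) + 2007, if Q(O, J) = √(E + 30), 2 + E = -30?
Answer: 2007 + I*√2 ≈ 2007.0 + 1.4142*I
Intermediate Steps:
E = -32 (E = -2 - 30 = -32)
Q(O, J) = I*√2 (Q(O, J) = √(-32 + 30) = √(-2) = I*√2)
Q(5, 26) + 2007 = I*√2 + 2007 = 2007 + I*√2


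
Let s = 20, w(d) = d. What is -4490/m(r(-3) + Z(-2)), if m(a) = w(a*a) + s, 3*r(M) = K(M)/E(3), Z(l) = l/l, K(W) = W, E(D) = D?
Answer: -20205/92 ≈ -219.62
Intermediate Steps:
Z(l) = 1
r(M) = M/9 (r(M) = (M/3)/3 = M/9)
m(a) = 20 + a**2 (m(a) = a*a + 20 = a**2 + 20 = 20 + a**2)
-4490/m(r(-3) + Z(-2)) = -4490/(20 + ((1/9)*(-3) + 1)**2) = -4490/(20 + (-1/3 + 1)**2) = -4490/(20 + (2/3)**2) = -4490/(20 + 4/9) = -4490/184/9 = -4490*9/184 = -20205/92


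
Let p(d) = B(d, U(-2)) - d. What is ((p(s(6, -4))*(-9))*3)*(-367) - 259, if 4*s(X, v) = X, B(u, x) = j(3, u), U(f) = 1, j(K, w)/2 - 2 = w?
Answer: 108481/2 ≈ 54241.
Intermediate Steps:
j(K, w) = 4 + 2*w
B(u, x) = 4 + 2*u
s(X, v) = X/4
p(d) = 4 + d (p(d) = (4 + 2*d) - d = 4 + d)
((p(s(6, -4))*(-9))*3)*(-367) - 259 = (((4 + (¼)*6)*(-9))*3)*(-367) - 259 = (((4 + 3/2)*(-9))*3)*(-367) - 259 = (((11/2)*(-9))*3)*(-367) - 259 = -99/2*3*(-367) - 259 = -297/2*(-367) - 259 = 108999/2 - 259 = 108481/2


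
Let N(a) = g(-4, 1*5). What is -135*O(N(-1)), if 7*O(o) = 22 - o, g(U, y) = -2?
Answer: -3240/7 ≈ -462.86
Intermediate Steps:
N(a) = -2
O(o) = 22/7 - o/7 (O(o) = (22 - o)/7 = 22/7 - o/7)
-135*O(N(-1)) = -135*(22/7 - ⅐*(-2)) = -135*(22/7 + 2/7) = -135*24/7 = -3240/7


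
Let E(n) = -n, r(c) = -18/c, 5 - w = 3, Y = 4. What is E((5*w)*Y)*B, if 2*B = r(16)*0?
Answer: 0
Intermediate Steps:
w = 2 (w = 5 - 1*3 = 5 - 3 = 2)
B = 0 (B = (-18/16*0)/2 = (-18*1/16*0)/2 = (-9/8*0)/2 = (1/2)*0 = 0)
E((5*w)*Y)*B = -5*2*4*0 = -10*4*0 = -1*40*0 = -40*0 = 0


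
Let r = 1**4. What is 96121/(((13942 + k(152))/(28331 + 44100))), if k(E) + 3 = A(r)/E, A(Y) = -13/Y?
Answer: 1058245302952/2118715 ≈ 4.9948e+5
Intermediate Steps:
r = 1
k(E) = -3 - 13/E (k(E) = -3 + (-13/1)/E = -3 + (-13*1)/E = -3 - 13/E)
96121/(((13942 + k(152))/(28331 + 44100))) = 96121/(((13942 + (-3 - 13/152))/(28331 + 44100))) = 96121/(((13942 + (-3 - 13*1/152))/72431)) = 96121/(((13942 + (-3 - 13/152))*(1/72431))) = 96121/(((13942 - 469/152)*(1/72431))) = 96121/(((2118715/152)*(1/72431))) = 96121/(2118715/11009512) = 96121*(11009512/2118715) = 1058245302952/2118715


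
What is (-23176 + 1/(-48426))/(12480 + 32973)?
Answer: -1122320977/2201106978 ≈ -0.50989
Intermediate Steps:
(-23176 + 1/(-48426))/(12480 + 32973) = (-23176 - 1/48426)/45453 = -1122320977/48426*1/45453 = -1122320977/2201106978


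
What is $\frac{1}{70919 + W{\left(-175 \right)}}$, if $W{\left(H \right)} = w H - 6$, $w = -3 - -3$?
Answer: $\frac{1}{70913} \approx 1.4102 \cdot 10^{-5}$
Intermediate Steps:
$w = 0$ ($w = -3 + 3 = 0$)
$W{\left(H \right)} = -6$ ($W{\left(H \right)} = 0 H - 6 = 0 - 6 = -6$)
$\frac{1}{70919 + W{\left(-175 \right)}} = \frac{1}{70919 - 6} = \frac{1}{70913}$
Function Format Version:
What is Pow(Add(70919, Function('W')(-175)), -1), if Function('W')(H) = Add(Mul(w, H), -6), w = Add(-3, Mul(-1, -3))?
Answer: Rational(1, 70913) ≈ 1.4102e-5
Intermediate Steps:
w = 0 (w = Add(-3, 3) = 0)
Function('W')(H) = -6 (Function('W')(H) = Add(Mul(0, H), -6) = Add(0, -6) = -6)
Pow(Add(70919, Function('W')(-175)), -1) = Pow(Add(70919, -6), -1) = Pow(70913, -1) = Rational(1, 70913)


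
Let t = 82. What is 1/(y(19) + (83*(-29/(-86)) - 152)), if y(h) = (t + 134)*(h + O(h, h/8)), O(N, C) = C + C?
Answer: 86/430515 ≈ 0.00019976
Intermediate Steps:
O(N, C) = 2*C
y(h) = 270*h (y(h) = (82 + 134)*(h + 2*(h/8)) = 216*(h + 2*(h*(⅛))) = 216*(h + 2*(h/8)) = 216*(h + h/4) = 216*(5*h/4) = 270*h)
1/(y(19) + (83*(-29/(-86)) - 152)) = 1/(270*19 + (83*(-29/(-86)) - 152)) = 1/(5130 + (83*(-29*(-1/86)) - 152)) = 1/(5130 + (83*(29/86) - 152)) = 1/(5130 + (2407/86 - 152)) = 1/(5130 - 10665/86) = 1/(430515/86) = 86/430515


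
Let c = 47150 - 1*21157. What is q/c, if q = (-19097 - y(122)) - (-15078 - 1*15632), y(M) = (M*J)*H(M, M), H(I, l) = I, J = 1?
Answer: -3271/25993 ≈ -0.12584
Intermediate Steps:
y(M) = M² (y(M) = (M*1)*M = M*M = M²)
c = 25993 (c = 47150 - 21157 = 25993)
q = -3271 (q = (-19097 - 1*122²) - (-15078 - 1*15632) = (-19097 - 1*14884) - (-15078 - 15632) = (-19097 - 14884) - 1*(-30710) = -33981 + 30710 = -3271)
q/c = -3271/25993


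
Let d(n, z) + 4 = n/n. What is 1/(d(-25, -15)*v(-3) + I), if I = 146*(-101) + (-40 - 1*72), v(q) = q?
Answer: -1/14849 ≈ -6.7345e-5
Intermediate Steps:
d(n, z) = -3 (d(n, z) = -4 + n/n = -4 + 1 = -3)
I = -14858 (I = -14746 + (-40 - 72) = -14746 - 112 = -14858)
1/(d(-25, -15)*v(-3) + I) = 1/(-3*(-3) - 14858) = 1/(9 - 14858) = 1/(-14849) = -1/14849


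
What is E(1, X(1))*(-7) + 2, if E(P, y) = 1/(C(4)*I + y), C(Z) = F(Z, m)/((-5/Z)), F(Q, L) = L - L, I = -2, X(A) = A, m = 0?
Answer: -5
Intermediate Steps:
F(Q, L) = 0
C(Z) = 0 (C(Z) = 0/((-5/Z)) = 0*(-Z/5) = 0)
E(P, y) = 1/y (E(P, y) = 1/(0*(-2) + y) = 1/(0 + y) = 1/y)
E(1, X(1))*(-7) + 2 = -7/1 + 2 = 1*(-7) + 2 = -7 + 2 = -5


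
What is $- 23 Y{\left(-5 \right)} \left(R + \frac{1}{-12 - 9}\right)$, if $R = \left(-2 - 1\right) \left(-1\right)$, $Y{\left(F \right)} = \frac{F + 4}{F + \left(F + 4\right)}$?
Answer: $- \frac{713}{63} \approx -11.317$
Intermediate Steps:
$Y{\left(F \right)} = \frac{4 + F}{4 + 2 F}$ ($Y{\left(F \right)} = \frac{4 + F}{F + \left(4 + F\right)} = \frac{4 + F}{4 + 2 F}$)
$R = 3$ ($R = \left(-3\right) \left(-1\right) = 3$)
$- 23 Y{\left(-5 \right)} \left(R + \frac{1}{-12 - 9}\right) = - 23 \frac{4 - 5}{2 \left(2 - 5\right)} \left(3 + \frac{1}{-12 - 9}\right) = - 23 \cdot \frac{1}{2} \frac{1}{-3} \left(-1\right) \left(3 + \frac{1}{-21}\right) = - 23 \cdot \frac{1}{2} \left(- \frac{1}{3}\right) \left(-1\right) \left(3 - \frac{1}{21}\right) = - 23 \cdot \frac{1}{6} \cdot \frac{62}{21} = \left(-23\right) \frac{31}{63} = - \frac{713}{63}$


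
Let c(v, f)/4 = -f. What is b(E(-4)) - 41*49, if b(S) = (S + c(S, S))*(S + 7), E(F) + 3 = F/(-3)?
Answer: -5947/3 ≈ -1982.3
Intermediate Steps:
c(v, f) = -4*f (c(v, f) = 4*(-f) = -4*f)
E(F) = -3 - F/3 (E(F) = -3 + F/(-3) = -3 + F*(-⅓) = -3 - F/3)
b(S) = -3*S*(7 + S) (b(S) = (S - 4*S)*(S + 7) = (-3*S)*(7 + S) = -3*S*(7 + S))
b(E(-4)) - 41*49 = 3*(-3 - ⅓*(-4))*(-7 - (-3 - ⅓*(-4))) - 41*49 = 3*(-3 + 4/3)*(-7 - (-3 + 4/3)) - 2009 = 3*(-5/3)*(-7 - 1*(-5/3)) - 2009 = 3*(-5/3)*(-7 + 5/3) - 2009 = 3*(-5/3)*(-16/3) - 2009 = 80/3 - 2009 = -5947/3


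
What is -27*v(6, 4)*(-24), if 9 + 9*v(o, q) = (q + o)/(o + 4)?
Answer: -576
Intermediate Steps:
v(o, q) = -1 + (o + q)/(9*(4 + o)) (v(o, q) = -1 + ((q + o)/(o + 4))/9 = -1 + ((o + q)/(4 + o))/9 = -1 + (o + q)/(9*(4 + o)))
-27*v(6, 4)*(-24) = -3*(-36 + 4 - 8*6)/(4 + 6)*(-24) = -3*(-36 + 4 - 48)/10*(-24) = -3*(-80)/10*(-24) = -27*(-8/9)*(-24) = 24*(-24) = -576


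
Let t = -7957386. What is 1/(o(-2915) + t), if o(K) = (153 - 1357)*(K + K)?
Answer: -1/938066 ≈ -1.0660e-6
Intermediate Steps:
o(K) = -2408*K
1/(o(-2915) + t) = 1/(-2408*(-2915) - 7957386) = 1/(7019320 - 7957386) = 1/(-938066) = -1/938066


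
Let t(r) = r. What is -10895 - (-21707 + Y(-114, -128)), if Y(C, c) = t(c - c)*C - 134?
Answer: 10946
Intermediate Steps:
Y(C, c) = -134 (Y(C, c) = (c - c)*C - 134 = 0*C - 134 = 0 - 134 = -134)
-10895 - (-21707 + Y(-114, -128)) = -10895 - (-21707 - 134) = -10895 - 1*(-21841) = -10895 + 21841 = 10946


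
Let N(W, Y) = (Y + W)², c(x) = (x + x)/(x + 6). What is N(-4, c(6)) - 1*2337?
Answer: -2328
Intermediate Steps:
c(x) = 2*x/(6 + x) (c(x) = (2*x)/(6 + x) = 2*x/(6 + x))
N(W, Y) = (W + Y)²
N(-4, c(6)) - 1*2337 = (-4 + 2*6/(6 + 6))² - 1*2337 = (-4 + 2*6/12)² - 2337 = (-4 + 2*6*(1/12))² - 2337 = (-4 + 1)² - 2337 = (-3)² - 2337 = 9 - 2337 = -2328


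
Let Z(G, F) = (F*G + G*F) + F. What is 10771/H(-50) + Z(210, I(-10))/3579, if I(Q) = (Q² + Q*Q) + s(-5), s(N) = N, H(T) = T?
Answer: -11481553/59650 ≈ -192.48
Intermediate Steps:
I(Q) = -5 + 2*Q² (I(Q) = (Q² + Q*Q) - 5 = (Q² + Q²) - 5 = 2*Q² - 5 = -5 + 2*Q²)
Z(G, F) = F + 2*F*G (Z(G, F) = (F*G + F*G) + F = 2*F*G + F = F + 2*F*G)
10771/H(-50) + Z(210, I(-10))/3579 = 10771/(-50) + ((-5 + 2*(-10)²)*(1 + 2*210))/3579 = 10771*(-1/50) + ((-5 + 2*100)*(1 + 420))*(1/3579) = -10771/50 + ((-5 + 200)*421)*(1/3579) = -10771/50 + (195*421)*(1/3579) = -10771/50 + 82095*(1/3579) = -10771/50 + 27365/1193 = -11481553/59650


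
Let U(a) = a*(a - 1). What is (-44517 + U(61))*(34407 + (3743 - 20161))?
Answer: -734976573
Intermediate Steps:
U(a) = a*(-1 + a)
(-44517 + U(61))*(34407 + (3743 - 20161)) = (-44517 + 61*(-1 + 61))*(34407 + (3743 - 20161)) = (-44517 + 61*60)*(34407 - 16418) = (-44517 + 3660)*17989 = -40857*17989 = -734976573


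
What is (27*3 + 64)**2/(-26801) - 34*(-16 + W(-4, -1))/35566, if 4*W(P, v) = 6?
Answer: -734562257/953204366 ≈ -0.77062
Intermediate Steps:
W(P, v) = 3/2 (W(P, v) = (1/4)*6 = 3/2)
(27*3 + 64)**2/(-26801) - 34*(-16 + W(-4, -1))/35566 = (27*3 + 64)**2/(-26801) - 34*(-16 + 3/2)/35566 = (81 + 64)**2*(-1/26801) - 34*(-29/2)*(1/35566) = 145**2*(-1/26801) + 493*(1/35566) = 21025*(-1/26801) + 493/35566 = -21025/26801 + 493/35566 = -734562257/953204366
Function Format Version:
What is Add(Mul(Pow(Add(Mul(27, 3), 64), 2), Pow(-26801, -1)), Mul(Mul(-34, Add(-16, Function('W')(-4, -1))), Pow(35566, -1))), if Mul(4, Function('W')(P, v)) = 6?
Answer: Rational(-734562257, 953204366) ≈ -0.77062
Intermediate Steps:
Function('W')(P, v) = Rational(3, 2) (Function('W')(P, v) = Mul(Rational(1, 4), 6) = Rational(3, 2))
Add(Mul(Pow(Add(Mul(27, 3), 64), 2), Pow(-26801, -1)), Mul(Mul(-34, Add(-16, Function('W')(-4, -1))), Pow(35566, -1))) = Add(Mul(Pow(Add(Mul(27, 3), 64), 2), Pow(-26801, -1)), Mul(Mul(-34, Add(-16, Rational(3, 2))), Pow(35566, -1))) = Add(Mul(Pow(Add(81, 64), 2), Rational(-1, 26801)), Mul(Mul(-34, Rational(-29, 2)), Rational(1, 35566))) = Add(Mul(Pow(145, 2), Rational(-1, 26801)), Mul(493, Rational(1, 35566))) = Add(Mul(21025, Rational(-1, 26801)), Rational(493, 35566)) = Add(Rational(-21025, 26801), Rational(493, 35566)) = Rational(-734562257, 953204366)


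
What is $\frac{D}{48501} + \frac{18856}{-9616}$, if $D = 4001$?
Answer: $- \frac{109507655}{58298202} \approx -1.8784$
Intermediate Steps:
$\frac{D}{48501} + \frac{18856}{-9616} = \frac{4001}{48501} + \frac{18856}{-9616} = 4001 \cdot \frac{1}{48501} + 18856 \left(- \frac{1}{9616}\right) = \frac{4001}{48501} - \frac{2357}{1202} = - \frac{109507655}{58298202}$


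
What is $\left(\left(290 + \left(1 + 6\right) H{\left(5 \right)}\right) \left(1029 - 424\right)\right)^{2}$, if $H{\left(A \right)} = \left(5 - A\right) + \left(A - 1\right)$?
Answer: $37013912100$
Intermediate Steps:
$H{\left(A \right)} = 4$ ($H{\left(A \right)} = \left(5 - A\right) + \left(-1 + A\right) = 4$)
$\left(\left(290 + \left(1 + 6\right) H{\left(5 \right)}\right) \left(1029 - 424\right)\right)^{2} = \left(\left(290 + \left(1 + 6\right) 4\right) \left(1029 - 424\right)\right)^{2} = \left(\left(290 + 7 \cdot 4\right) 605\right)^{2} = \left(\left(290 + 28\right) 605\right)^{2} = \left(318 \cdot 605\right)^{2} = 192390^{2} = 37013912100$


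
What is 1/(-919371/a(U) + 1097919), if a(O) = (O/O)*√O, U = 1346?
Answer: 164199886/180184258744385 + 306457*√1346/540552776233155 ≈ 9.3209e-7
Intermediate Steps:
a(O) = √O (a(O) = 1*√O = √O)
1/(-919371/a(U) + 1097919) = 1/(-919371*√1346/1346 + 1097919) = 1/(1097919 - 919371*√1346/1346)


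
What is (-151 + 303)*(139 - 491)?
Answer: -53504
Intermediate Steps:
(-151 + 303)*(139 - 491) = 152*(-352) = -53504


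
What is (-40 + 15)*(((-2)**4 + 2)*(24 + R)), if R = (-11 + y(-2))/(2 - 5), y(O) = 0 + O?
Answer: -12750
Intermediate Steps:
y(O) = O
R = 13/3 (R = (-11 - 2)/(2 - 5) = -13/(-3) = -13*(-1/3) = 13/3 ≈ 4.3333)
(-40 + 15)*(((-2)**4 + 2)*(24 + R)) = (-40 + 15)*(((-2)**4 + 2)*(24 + 13/3)) = -25*(16 + 2)*85/3 = -450*85/3 = -25*510 = -12750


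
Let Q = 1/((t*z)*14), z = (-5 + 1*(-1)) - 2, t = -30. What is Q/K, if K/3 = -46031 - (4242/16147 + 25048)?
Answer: -16147/11568985898400 ≈ -1.3957e-9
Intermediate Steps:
z = -8 (z = (-5 - 1) - 2 = -6 - 2 = -8)
Q = 1/3360 (Q = 1/(-30*(-8)*14) = 1/(240*14) = 1/3360 ≈ 0.00029762)
K = -3443150565/16147 (K = 3*(-46031 - (4242/16147 + 25048)) = 3*(-46031 - 1*404454298/16147) = 3*(-46031 - 404454298/16147) = 3*(-1147716855/16147) = -3443150565/16147 ≈ -2.1324e+5)
Q/K = 1/(3360*(-3443150565/16147)) = (1/3360)*(-16147/3443150565) = -16147/11568985898400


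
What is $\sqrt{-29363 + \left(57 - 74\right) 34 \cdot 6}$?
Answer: $i \sqrt{32831} \approx 181.19 i$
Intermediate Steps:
$\sqrt{-29363 + \left(57 - 74\right) 34 \cdot 6} = \sqrt{-29363 - 3468} = \sqrt{-32831} = i \sqrt{32831}$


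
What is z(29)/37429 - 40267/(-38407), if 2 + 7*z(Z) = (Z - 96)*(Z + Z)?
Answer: 10400748385/10062749221 ≈ 1.0336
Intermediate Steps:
z(Z) = -2/7 + 2*Z*(-96 + Z)/7 (z(Z) = -2/7 + ((Z - 96)*(Z + Z))/7 = -2/7 + ((-96 + Z)*(2*Z))/7 = -2/7 + (2*Z*(-96 + Z))/7 = -2/7 + 2*Z*(-96 + Z)/7)
z(29)/37429 - 40267/(-38407) = (-2/7 - 192/7*29 + (2/7)*29²)/37429 - 40267/(-38407) = (-2/7 - 5568/7 + (2/7)*841)*(1/37429) - 40267*(-1/38407) = (-2/7 - 5568/7 + 1682/7)*(1/37429) + 40267/38407 = -3888/7*1/37429 + 40267/38407 = -3888/262003 + 40267/38407 = 10400748385/10062749221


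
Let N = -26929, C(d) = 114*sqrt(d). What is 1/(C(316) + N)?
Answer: -26929/721064305 - 228*sqrt(79)/721064305 ≈ -4.0157e-5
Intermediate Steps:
1/(C(316) + N) = 1/(114*sqrt(316) - 26929) = 1/(114*(2*sqrt(79)) - 26929) = 1/(228*sqrt(79) - 26929) = 1/(-26929 + 228*sqrt(79))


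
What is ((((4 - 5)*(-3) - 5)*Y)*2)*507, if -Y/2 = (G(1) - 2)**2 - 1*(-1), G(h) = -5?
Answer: 202800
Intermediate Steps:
Y = -100 (Y = -2*((-5 - 2)**2 - 1*(-1)) = -2*((-7)**2 + 1) = -2*(49 + 1) = -2*50 = -100)
((((4 - 5)*(-3) - 5)*Y)*2)*507 = ((((4 - 5)*(-3) - 5)*(-100))*2)*507 = (((-1*(-3) - 5)*(-100))*2)*507 = (((3 - 5)*(-100))*2)*507 = (-2*(-100)*2)*507 = (200*2)*507 = 400*507 = 202800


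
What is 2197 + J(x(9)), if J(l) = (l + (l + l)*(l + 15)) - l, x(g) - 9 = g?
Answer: 3385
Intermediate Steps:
x(g) = 9 + g
J(l) = 2*l*(15 + l) (J(l) = (l + (2*l)*(15 + l)) - l = (l + 2*l*(15 + l)) - l = 2*l*(15 + l))
2197 + J(x(9)) = 2197 + 2*(9 + 9)*(15 + (9 + 9)) = 2197 + 2*18*(15 + 18) = 2197 + 2*18*33 = 2197 + 1188 = 3385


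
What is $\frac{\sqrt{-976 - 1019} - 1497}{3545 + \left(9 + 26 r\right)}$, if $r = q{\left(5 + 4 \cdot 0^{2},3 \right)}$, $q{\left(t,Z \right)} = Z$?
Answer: $- \frac{1497}{3632} + \frac{i \sqrt{1995}}{3632} \approx -0.41217 + 0.012298 i$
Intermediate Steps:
$r = 3$
$\frac{\sqrt{-976 - 1019} - 1497}{3545 + \left(9 + 26 r\right)} = \frac{\sqrt{-976 - 1019} - 1497}{3545 + \left(9 + 26 \cdot 3\right)} = \frac{\sqrt{-1995} - 1497}{3545 + \left(9 + 78\right)} = \frac{i \sqrt{1995} - 1497}{3545 + 87} = \frac{-1497 + i \sqrt{1995}}{3632} = \left(-1497 + i \sqrt{1995}\right) \frac{1}{3632} = - \frac{1497}{3632} + \frac{i \sqrt{1995}}{3632}$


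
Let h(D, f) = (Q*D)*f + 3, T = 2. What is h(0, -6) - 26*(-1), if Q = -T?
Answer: 29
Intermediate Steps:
Q = -2 (Q = -1*2 = -2)
h(D, f) = 3 - 2*D*f (h(D, f) = (-2*D)*f + 3 = -2*D*f + 3 = 3 - 2*D*f)
h(0, -6) - 26*(-1) = (3 - 2*0*(-6)) - 26*(-1) = (3 + 0) + 26 = 3 + 26 = 29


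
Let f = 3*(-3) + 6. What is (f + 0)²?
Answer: 9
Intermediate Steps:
f = -3 (f = -9 + 6 = -3)
(f + 0)² = (-3 + 0)² = (-3)² = 9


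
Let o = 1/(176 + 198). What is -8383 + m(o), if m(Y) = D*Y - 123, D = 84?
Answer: -1590580/187 ≈ -8505.8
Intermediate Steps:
o = 1/374 ≈ 0.0026738
m(Y) = -123 + 84*Y (m(Y) = 84*Y - 123 = -123 + 84*Y)
-8383 + m(o) = -8383 + (-123 + 84*(1/374)) = -8383 + (-123 + 42/187) = -8383 - 22959/187 = -1590580/187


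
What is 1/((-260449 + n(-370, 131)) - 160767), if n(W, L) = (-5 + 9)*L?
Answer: -1/420692 ≈ -2.3770e-6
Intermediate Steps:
n(W, L) = 4*L
1/((-260449 + n(-370, 131)) - 160767) = 1/((-260449 + 4*131) - 160767) = 1/((-260449 + 524) - 160767) = 1/(-259925 - 160767) = 1/(-420692) = -1/420692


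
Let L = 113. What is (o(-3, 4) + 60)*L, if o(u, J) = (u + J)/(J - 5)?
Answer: 6667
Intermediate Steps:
o(u, J) = (J + u)/(-5 + J)
(o(-3, 4) + 60)*L = ((4 - 3)/(-5 + 4) + 60)*113 = (1/(-1) + 60)*113 = (-1*1 + 60)*113 = (-1 + 60)*113 = 59*113 = 6667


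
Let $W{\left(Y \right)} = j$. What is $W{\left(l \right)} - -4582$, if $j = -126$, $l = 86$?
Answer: $4456$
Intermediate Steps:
$W{\left(Y \right)} = -126$
$W{\left(l \right)} - -4582 = -126 - -4582 = -126 + 4582 = 4456$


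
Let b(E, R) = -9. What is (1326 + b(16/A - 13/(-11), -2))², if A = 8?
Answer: 1734489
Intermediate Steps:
(1326 + b(16/A - 13/(-11), -2))² = (1326 - 9)² = 1317² = 1734489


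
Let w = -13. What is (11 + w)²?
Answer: 4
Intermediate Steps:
(11 + w)² = (11 - 13)² = (-2)² = 4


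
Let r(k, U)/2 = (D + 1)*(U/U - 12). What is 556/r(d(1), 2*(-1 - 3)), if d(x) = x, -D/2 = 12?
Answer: 278/253 ≈ 1.0988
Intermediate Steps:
D = -24 (D = -2*12 = -24)
r(k, U) = 506 (r(k, U) = 2*((-24 + 1)*(U/U - 12)) = 2*(-23*(1 - 12)) = 2*(-23*(-11)) = 2*253 = 506)
556/r(d(1), 2*(-1 - 3)) = 556/506 = 556*(1/506) = 278/253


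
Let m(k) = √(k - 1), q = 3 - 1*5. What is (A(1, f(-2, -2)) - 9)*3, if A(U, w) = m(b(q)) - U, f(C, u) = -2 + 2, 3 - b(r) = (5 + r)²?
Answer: -30 + 3*I*√7 ≈ -30.0 + 7.9373*I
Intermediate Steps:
q = -2 (q = 3 - 5 = -2)
b(r) = 3 - (5 + r)²
m(k) = √(-1 + k)
f(C, u) = 0
A(U, w) = -U + I*√7 (A(U, w) = √(-1 + (3 - (5 - 2)²)) - U = √(-1 + (3 - 1*3²)) - U = √(-1 + (3 - 1*9)) - U = √(-1 + (3 - 9)) - U = √(-1 - 6) - U = √(-7) - U = I*√7 - U = -U + I*√7)
(A(1, f(-2, -2)) - 9)*3 = ((-1*1 + I*√7) - 9)*3 = ((-1 + I*√7) - 9)*3 = (-10 + I*√7)*3 = -30 + 3*I*√7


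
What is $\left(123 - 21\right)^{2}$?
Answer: $10404$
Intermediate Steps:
$\left(123 - 21\right)^{2} = 102^{2} = 10404$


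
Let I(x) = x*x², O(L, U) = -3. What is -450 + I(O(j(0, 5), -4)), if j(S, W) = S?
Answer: -477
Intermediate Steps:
I(x) = x³
-450 + I(O(j(0, 5), -4)) = -450 + (-3)³ = -450 - 27 = -477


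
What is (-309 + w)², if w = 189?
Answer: 14400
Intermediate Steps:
(-309 + w)² = (-309 + 189)² = (-120)² = 14400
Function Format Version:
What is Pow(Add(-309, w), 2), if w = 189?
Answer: 14400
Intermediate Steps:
Pow(Add(-309, w), 2) = Pow(Add(-309, 189), 2) = Pow(-120, 2) = 14400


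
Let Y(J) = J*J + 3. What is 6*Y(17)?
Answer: 1752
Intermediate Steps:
Y(J) = 3 + J² (Y(J) = J² + 3 = 3 + J²)
6*Y(17) = 6*(3 + 17²) = 6*(3 + 289) = 6*292 = 1752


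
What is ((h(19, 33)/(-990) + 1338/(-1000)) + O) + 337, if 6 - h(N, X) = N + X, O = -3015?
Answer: -132624931/49500 ≈ -2679.3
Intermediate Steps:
h(N, X) = 6 - N - X (h(N, X) = 6 - (N + X) = 6 + (-N - X) = 6 - N - X)
((h(19, 33)/(-990) + 1338/(-1000)) + O) + 337 = (((6 - 1*19 - 1*33)/(-990) + 1338/(-1000)) - 3015) + 337 = (((6 - 19 - 33)*(-1/990) + 1338*(-1/1000)) - 3015) + 337 = ((-46*(-1/990) - 669/500) - 3015) + 337 = ((23/495 - 669/500) - 3015) + 337 = (-63931/49500 - 3015) + 337 = -149306431/49500 + 337 = -132624931/49500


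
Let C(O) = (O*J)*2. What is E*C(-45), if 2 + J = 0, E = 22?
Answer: 3960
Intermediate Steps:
J = -2 (J = -2 + 0 = -2)
C(O) = -4*O (C(O) = (O*(-2))*2 = -2*O*2 = -4*O)
E*C(-45) = 22*(-4*(-45)) = 22*180 = 3960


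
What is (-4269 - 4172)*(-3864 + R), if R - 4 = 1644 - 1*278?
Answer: 21051854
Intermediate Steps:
R = 1370 (R = 4 + (1644 - 1*278) = 4 + (1644 - 278) = 4 + 1366 = 1370)
(-4269 - 4172)*(-3864 + R) = (-4269 - 4172)*(-3864 + 1370) = -8441*(-2494) = 21051854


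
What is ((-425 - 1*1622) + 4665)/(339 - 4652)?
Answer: -2618/4313 ≈ -0.60700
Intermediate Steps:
((-425 - 1*1622) + 4665)/(339 - 4652) = ((-425 - 1622) + 4665)/(-4313) = (-2047 + 4665)*(-1/4313) = 2618*(-1/4313) = -2618/4313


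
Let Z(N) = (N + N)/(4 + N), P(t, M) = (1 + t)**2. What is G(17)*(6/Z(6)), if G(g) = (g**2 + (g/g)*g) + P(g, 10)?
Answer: 3150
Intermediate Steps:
Z(N) = 2*N/(4 + N) (Z(N) = (2*N)/(4 + N) = 2*N/(4 + N))
G(g) = g + g**2 + (1 + g)**2 (G(g) = (g**2 + (g/g)*g) + (1 + g)**2 = (g**2 + 1*g) + (1 + g)**2 = (g**2 + g) + (1 + g)**2 = (g + g**2) + (1 + g)**2 = g + g**2 + (1 + g)**2)
G(17)*(6/Z(6)) = (17 + 17**2 + (1 + 17)**2)*(6/((2*6/(4 + 6)))) = (17 + 289 + 18**2)*(6/((2*6/10))) = (17 + 289 + 324)*(6/((2*6*(1/10)))) = 630*(6/(6/5)) = 630*(6*(5/6)) = 630*5 = 3150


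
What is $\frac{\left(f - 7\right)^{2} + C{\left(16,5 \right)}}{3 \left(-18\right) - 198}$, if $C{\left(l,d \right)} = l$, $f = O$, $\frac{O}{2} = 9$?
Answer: $- \frac{137}{252} \approx -0.54365$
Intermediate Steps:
$O = 18$ ($O = 2 \cdot 9 = 18$)
$f = 18$
$\frac{\left(f - 7\right)^{2} + C{\left(16,5 \right)}}{3 \left(-18\right) - 198} = \frac{\left(18 - 7\right)^{2} + 16}{3 \left(-18\right) - 198} = \frac{11^{2} + 16}{-54 - 198} = \frac{121 + 16}{-252} = 137 \left(- \frac{1}{252}\right) = - \frac{137}{252}$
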